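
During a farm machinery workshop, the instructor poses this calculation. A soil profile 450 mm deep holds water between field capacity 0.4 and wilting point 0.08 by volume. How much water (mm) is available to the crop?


AW = (FC - WP) * D
   = (0.4 - 0.08) * 450
   = 0.32 * 450
   = 144 mm


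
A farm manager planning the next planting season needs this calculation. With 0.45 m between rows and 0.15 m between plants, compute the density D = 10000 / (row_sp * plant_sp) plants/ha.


D = 10000 / (row_sp * plant_sp)
  = 10000 / (0.45 * 0.15)
  = 10000 / 0.0675
  = 148148.15 plants/ha


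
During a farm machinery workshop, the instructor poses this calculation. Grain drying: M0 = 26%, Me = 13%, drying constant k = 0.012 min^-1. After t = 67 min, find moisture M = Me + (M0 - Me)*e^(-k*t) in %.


M = Me + (M0 - Me) * e^(-k*t)
  = 13 + (26 - 13) * e^(-0.012*67)
  = 13 + 13 * e^(-0.804)
  = 13 + 13 * 0.44754
  = 13 + 5.8180
  = 18.82%


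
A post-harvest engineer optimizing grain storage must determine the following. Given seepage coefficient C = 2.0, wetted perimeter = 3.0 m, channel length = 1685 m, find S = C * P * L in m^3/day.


S = C * P * L
  = 2.0 * 3.0 * 1685
  = 10110 m^3/day


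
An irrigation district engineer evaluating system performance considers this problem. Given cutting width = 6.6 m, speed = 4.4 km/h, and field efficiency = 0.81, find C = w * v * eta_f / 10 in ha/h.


C = w * v * eta_f / 10
  = 6.6 * 4.4 * 0.81 / 10
  = 23.52 / 10
  = 2.35 ha/h


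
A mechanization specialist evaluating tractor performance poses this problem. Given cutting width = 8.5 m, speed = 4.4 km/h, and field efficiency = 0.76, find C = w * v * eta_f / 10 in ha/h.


C = w * v * eta_f / 10
  = 8.5 * 4.4 * 0.76 / 10
  = 28.42 / 10
  = 2.84 ha/h


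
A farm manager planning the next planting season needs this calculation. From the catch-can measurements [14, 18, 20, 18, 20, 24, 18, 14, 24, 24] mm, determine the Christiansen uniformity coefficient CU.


xbar = 194 / 10 = 19.400
sum|xi - xbar| = 30
CU = 100 * (1 - 30 / (10 * 19.400))
   = 100 * (1 - 0.1546)
   = 84.54%


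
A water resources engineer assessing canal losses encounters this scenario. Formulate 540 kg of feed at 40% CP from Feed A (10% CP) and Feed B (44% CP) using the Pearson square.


parts_A = CP_b - target = 44 - 40 = 4
parts_B = target - CP_a = 40 - 10 = 30
total_parts = 4 + 30 = 34
Feed A = 540 * 4 / 34 = 63.53 kg
Feed B = 540 * 30 / 34 = 476.47 kg

63.53 kg


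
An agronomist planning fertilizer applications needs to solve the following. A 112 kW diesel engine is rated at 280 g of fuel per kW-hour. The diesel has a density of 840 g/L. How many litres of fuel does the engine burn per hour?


FC = P * BSFC / rho_fuel
   = 112 * 280 / 840
   = 31360 / 840
   = 37.33 L/h


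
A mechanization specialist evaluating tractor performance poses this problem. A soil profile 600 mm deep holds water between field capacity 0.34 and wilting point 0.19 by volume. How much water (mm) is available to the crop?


AW = (FC - WP) * D
   = (0.34 - 0.19) * 600
   = 0.15 * 600
   = 90 mm


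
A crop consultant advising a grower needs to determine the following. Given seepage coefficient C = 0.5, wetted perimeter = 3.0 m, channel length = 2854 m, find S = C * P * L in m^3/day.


S = C * P * L
  = 0.5 * 3.0 * 2854
  = 4281 m^3/day


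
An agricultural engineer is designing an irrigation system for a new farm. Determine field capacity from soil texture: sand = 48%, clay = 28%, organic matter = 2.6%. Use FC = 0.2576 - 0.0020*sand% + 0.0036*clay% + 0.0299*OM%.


FC = 0.2576 - 0.0020*48 + 0.0036*28 + 0.0299*2.6
   = 0.2576 - 0.0960 + 0.1008 + 0.0777
   = 0.3401


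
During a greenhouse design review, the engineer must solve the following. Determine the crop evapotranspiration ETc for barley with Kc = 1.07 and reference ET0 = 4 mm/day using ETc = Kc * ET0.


ETc = Kc * ET0
    = 1.07 * 4
    = 4.28 mm/day


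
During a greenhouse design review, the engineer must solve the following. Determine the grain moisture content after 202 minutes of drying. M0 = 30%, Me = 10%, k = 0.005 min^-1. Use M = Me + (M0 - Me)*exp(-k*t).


M = Me + (M0 - Me) * e^(-k*t)
  = 10 + (30 - 10) * e^(-0.005*202)
  = 10 + 20 * e^(-1.010)
  = 10 + 20 * 0.36422
  = 10 + 7.2844
  = 17.28%


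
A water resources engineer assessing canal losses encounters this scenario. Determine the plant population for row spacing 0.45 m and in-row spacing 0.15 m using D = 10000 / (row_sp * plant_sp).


D = 10000 / (row_sp * plant_sp)
  = 10000 / (0.45 * 0.15)
  = 10000 / 0.0675
  = 148148.15 plants/ha


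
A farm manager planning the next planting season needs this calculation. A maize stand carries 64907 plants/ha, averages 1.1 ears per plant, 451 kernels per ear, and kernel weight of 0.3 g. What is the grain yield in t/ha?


Y = density * ears * kernels * kw
  = 64907 * 1.1 * 451 * 0.3 g/ha
  = 9660108.81 g/ha
  = 9660.11 kg/ha = 9.66 t/ha


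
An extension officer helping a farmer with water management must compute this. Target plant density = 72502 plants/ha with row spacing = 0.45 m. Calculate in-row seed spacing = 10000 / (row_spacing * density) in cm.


spacing = 10000 / (row_sp * density)
        = 10000 / (0.45 * 72502)
        = 10000 / 32625.90
        = 0.30650 m = 30.65 cm


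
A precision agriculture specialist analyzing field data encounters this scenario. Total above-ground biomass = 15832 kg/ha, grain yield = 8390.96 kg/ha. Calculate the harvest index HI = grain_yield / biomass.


HI = grain_yield / biomass
   = 8390.96 / 15832
   = 0.53


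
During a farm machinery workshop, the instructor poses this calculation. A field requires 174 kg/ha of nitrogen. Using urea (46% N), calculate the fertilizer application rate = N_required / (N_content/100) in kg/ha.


Rate = N_required / (N_content / 100)
     = 174 / (46 / 100)
     = 174 / 0.46
     = 378.26 kg/ha


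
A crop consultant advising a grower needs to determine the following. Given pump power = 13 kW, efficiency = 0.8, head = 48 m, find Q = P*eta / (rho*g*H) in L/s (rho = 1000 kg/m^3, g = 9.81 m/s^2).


Q = (P * 1000 * eta) / (rho * g * H)
  = (13 * 1000 * 0.8) / (1000 * 9.81 * 48)
  = 10400 / 470880
  = 0.02209 m^3/s = 22.09 L/s


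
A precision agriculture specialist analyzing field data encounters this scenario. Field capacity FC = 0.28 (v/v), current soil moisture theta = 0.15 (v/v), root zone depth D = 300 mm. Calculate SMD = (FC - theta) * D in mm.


SMD = (FC - theta) * D
    = (0.28 - 0.15) * 300
    = 0.130 * 300
    = 39 mm


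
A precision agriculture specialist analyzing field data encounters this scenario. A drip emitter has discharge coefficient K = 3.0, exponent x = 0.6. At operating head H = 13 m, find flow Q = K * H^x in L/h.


Q = K * H^x
  = 3.0 * 13^0.6
  = 3.0 * 4.6598
  = 13.98 L/h


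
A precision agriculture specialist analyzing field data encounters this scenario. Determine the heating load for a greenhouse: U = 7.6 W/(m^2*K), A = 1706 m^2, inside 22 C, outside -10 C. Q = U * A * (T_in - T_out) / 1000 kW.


dT = 22 - (-10) = 32 K
Q = U * A * dT
  = 7.6 * 1706 * 32
  = 414899.20 W = 414.90 kW


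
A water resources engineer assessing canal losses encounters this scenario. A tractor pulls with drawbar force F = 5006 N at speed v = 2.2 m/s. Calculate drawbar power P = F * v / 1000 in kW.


P = F * v / 1000
  = 5006 * 2.2 / 1000
  = 11013.20 / 1000
  = 11.01 kW


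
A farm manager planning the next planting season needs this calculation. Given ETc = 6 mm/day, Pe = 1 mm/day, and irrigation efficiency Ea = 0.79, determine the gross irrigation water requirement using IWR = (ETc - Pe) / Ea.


IWR = (ETc - Pe) / Ea
    = (6 - 1) / 0.79
    = 5 / 0.79
    = 6.33 mm/day


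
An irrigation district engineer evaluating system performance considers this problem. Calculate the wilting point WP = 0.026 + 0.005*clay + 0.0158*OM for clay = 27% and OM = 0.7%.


WP = 0.026 + 0.005*27 + 0.0158*0.7
   = 0.026 + 0.1350 + 0.0111
   = 0.1721


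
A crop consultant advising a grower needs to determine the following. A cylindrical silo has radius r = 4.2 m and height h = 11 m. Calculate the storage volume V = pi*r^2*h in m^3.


V = pi * r^2 * h
  = pi * 4.2^2 * 11
  = pi * 17.64 * 11
  = 609.59 m^3


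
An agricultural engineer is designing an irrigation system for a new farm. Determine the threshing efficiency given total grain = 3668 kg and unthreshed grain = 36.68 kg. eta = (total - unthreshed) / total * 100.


eta = (total - unthreshed) / total * 100
    = (3668 - 36.68) / 3668 * 100
    = 3631.32 / 3668 * 100
    = 99%


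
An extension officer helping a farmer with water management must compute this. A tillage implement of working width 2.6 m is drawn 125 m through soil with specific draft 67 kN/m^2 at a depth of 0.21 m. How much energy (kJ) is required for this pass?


E = k * d * w * L
  = 67 * 0.21 * 2.6 * 125
  = 4572.75 kJ


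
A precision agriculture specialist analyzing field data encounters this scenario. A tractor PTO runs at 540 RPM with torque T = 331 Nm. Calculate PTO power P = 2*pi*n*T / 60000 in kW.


P = 2*pi*n*T / 60000
  = 2*pi * 540 * 331 / 60000
  = 1123056.54 / 60000
  = 18.72 kW


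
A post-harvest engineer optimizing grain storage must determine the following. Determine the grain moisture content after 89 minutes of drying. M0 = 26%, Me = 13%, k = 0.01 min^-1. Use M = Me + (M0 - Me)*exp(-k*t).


M = Me + (M0 - Me) * e^(-k*t)
  = 13 + (26 - 13) * e^(-0.01*89)
  = 13 + 13 * e^(-0.890)
  = 13 + 13 * 0.41066
  = 13 + 5.3385
  = 18.34%


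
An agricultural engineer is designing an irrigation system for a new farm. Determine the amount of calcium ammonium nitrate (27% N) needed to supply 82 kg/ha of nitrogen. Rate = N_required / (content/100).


Rate = N_required / (N_content / 100)
     = 82 / (27 / 100)
     = 82 / 0.27
     = 303.70 kg/ha


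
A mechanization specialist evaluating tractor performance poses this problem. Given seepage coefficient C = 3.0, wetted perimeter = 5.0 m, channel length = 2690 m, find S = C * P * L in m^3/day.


S = C * P * L
  = 3.0 * 5.0 * 2690
  = 40350 m^3/day


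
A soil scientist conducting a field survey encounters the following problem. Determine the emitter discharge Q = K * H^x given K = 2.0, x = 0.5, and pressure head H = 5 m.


Q = K * H^x
  = 2.0 * 5^0.5
  = 2.0 * 2.2361
  = 4.47 L/h


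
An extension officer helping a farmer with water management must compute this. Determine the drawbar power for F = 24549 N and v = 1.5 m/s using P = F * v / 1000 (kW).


P = F * v / 1000
  = 24549 * 1.5 / 1000
  = 36823.50 / 1000
  = 36.82 kW


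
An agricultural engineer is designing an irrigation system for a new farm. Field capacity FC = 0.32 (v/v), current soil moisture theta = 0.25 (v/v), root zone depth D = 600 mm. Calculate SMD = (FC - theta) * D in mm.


SMD = (FC - theta) * D
    = (0.32 - 0.25) * 600
    = 0.070 * 600
    = 42 mm


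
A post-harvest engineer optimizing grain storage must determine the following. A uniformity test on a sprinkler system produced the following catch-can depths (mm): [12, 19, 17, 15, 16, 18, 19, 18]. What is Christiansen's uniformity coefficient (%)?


xbar = 134 / 8 = 16.750
sum|xi - xbar| = 14.500
CU = 100 * (1 - 14.500 / (8 * 16.750))
   = 100 * (1 - 0.1082)
   = 89.18%


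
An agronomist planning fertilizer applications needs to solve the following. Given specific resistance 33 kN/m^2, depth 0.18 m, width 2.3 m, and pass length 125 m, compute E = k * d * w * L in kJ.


E = k * d * w * L
  = 33 * 0.18 * 2.3 * 125
  = 1707.75 kJ


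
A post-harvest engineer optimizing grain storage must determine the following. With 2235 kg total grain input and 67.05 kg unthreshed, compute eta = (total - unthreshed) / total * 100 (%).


eta = (total - unthreshed) / total * 100
    = (2235 - 67.05) / 2235 * 100
    = 2167.95 / 2235 * 100
    = 97%


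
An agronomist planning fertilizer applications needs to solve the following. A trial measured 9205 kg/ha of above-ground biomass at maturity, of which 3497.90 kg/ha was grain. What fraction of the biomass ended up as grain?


HI = grain_yield / biomass
   = 3497.90 / 9205
   = 0.38


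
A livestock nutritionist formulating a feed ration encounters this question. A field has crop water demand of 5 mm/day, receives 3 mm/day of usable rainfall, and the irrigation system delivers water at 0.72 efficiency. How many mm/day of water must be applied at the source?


IWR = (ETc - Pe) / Ea
    = (5 - 3) / 0.72
    = 2 / 0.72
    = 2.78 mm/day


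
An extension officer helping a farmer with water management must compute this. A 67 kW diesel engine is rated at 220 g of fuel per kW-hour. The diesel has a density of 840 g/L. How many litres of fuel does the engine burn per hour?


FC = P * BSFC / rho_fuel
   = 67 * 220 / 840
   = 14740 / 840
   = 17.55 L/h


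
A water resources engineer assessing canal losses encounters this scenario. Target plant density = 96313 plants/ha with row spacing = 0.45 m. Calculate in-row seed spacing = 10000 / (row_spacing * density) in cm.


spacing = 10000 / (row_sp * density)
        = 10000 / (0.45 * 96313)
        = 10000 / 43340.85
        = 0.23073 m = 23.07 cm


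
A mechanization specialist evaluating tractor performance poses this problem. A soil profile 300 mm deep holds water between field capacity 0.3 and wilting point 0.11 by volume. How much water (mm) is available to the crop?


AW = (FC - WP) * D
   = (0.3 - 0.11) * 300
   = 0.19 * 300
   = 57 mm


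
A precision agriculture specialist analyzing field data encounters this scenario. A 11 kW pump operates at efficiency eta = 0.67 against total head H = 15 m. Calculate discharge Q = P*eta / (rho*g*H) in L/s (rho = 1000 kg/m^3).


Q = (P * 1000 * eta) / (rho * g * H)
  = (11 * 1000 * 0.67) / (1000 * 9.81 * 15)
  = 7370 / 147150
  = 0.05008 m^3/s = 50.08 L/s


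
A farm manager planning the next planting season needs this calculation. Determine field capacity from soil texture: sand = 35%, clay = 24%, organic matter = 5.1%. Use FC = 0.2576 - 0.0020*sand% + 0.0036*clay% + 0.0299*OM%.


FC = 0.2576 - 0.0020*35 + 0.0036*24 + 0.0299*5.1
   = 0.2576 - 0.0700 + 0.0864 + 0.1525
   = 0.4265


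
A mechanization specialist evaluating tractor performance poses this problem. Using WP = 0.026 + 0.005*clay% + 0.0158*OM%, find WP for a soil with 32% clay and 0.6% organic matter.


WP = 0.026 + 0.005*32 + 0.0158*0.6
   = 0.026 + 0.1600 + 0.0095
   = 0.1955


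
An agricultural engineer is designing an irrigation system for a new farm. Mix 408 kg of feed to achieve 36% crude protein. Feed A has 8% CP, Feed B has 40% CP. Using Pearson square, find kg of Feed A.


parts_A = CP_b - target = 40 - 36 = 4
parts_B = target - CP_a = 36 - 8 = 28
total_parts = 4 + 28 = 32
Feed A = 408 * 4 / 32 = 51 kg
Feed B = 408 * 28 / 32 = 357 kg

51 kg


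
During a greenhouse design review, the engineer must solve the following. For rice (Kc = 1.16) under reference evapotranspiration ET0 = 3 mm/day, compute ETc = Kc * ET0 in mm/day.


ETc = Kc * ET0
    = 1.16 * 3
    = 3.48 mm/day


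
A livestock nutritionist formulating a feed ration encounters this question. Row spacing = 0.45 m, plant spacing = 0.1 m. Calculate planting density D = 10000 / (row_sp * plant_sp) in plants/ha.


D = 10000 / (row_sp * plant_sp)
  = 10000 / (0.45 * 0.1)
  = 10000 / 0.0450
  = 222222.22 plants/ha


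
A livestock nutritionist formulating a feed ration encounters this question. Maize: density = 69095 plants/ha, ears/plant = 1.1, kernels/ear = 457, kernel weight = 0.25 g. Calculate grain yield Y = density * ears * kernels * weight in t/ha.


Y = density * ears * kernels * kw
  = 69095 * 1.1 * 457 * 0.25 g/ha
  = 8683514.13 g/ha
  = 8683.51 kg/ha = 8.68 t/ha


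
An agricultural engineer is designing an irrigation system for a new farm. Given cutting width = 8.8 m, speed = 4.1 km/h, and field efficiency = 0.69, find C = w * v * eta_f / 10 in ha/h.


C = w * v * eta_f / 10
  = 8.8 * 4.1 * 0.69 / 10
  = 24.90 / 10
  = 2.49 ha/h


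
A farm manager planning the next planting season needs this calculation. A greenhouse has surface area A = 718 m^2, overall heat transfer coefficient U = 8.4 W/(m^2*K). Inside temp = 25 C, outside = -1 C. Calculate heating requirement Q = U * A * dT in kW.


dT = 25 - (-1) = 26 K
Q = U * A * dT
  = 8.4 * 718 * 26
  = 156811.20 W = 156.81 kW


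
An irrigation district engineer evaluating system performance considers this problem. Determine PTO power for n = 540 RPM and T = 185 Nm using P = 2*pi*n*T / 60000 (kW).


P = 2*pi*n*T / 60000
  = 2*pi * 540 * 185 / 60000
  = 627690.21 / 60000
  = 10.46 kW


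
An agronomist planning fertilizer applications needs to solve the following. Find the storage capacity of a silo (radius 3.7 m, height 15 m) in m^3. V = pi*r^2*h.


V = pi * r^2 * h
  = pi * 3.7^2 * 15
  = pi * 13.69 * 15
  = 645.13 m^3


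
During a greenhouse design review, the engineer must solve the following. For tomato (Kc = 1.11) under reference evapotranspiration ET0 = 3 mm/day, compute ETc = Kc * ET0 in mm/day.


ETc = Kc * ET0
    = 1.11 * 3
    = 3.33 mm/day


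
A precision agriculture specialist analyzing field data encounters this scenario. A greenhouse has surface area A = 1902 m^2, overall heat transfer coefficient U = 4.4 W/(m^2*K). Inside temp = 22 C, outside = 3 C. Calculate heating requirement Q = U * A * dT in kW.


dT = 22 - (3) = 19 K
Q = U * A * dT
  = 4.4 * 1902 * 19
  = 159007.20 W = 159.01 kW


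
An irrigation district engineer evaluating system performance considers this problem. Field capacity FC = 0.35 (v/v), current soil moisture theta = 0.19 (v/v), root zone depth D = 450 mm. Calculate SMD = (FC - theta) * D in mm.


SMD = (FC - theta) * D
    = (0.35 - 0.19) * 450
    = 0.160 * 450
    = 72 mm


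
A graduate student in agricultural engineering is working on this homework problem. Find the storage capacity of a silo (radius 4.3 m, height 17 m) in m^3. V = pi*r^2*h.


V = pi * r^2 * h
  = pi * 4.3^2 * 17
  = pi * 18.49 * 17
  = 987.50 m^3


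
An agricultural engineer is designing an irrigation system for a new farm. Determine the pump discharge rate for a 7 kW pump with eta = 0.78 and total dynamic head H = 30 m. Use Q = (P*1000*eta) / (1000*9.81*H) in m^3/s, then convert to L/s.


Q = (P * 1000 * eta) / (rho * g * H)
  = (7 * 1000 * 0.78) / (1000 * 9.81 * 30)
  = 5460 / 294300
  = 0.01855 m^3/s = 18.55 L/s


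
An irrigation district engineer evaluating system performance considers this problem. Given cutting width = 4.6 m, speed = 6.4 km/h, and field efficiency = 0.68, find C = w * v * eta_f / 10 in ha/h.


C = w * v * eta_f / 10
  = 4.6 * 6.4 * 0.68 / 10
  = 20.02 / 10
  = 2.00 ha/h


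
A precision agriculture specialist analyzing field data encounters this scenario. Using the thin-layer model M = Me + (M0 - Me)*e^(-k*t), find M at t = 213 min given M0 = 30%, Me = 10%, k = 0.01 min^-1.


M = Me + (M0 - Me) * e^(-k*t)
  = 10 + (30 - 10) * e^(-0.01*213)
  = 10 + 20 * e^(-2.130)
  = 10 + 20 * 0.11884
  = 10 + 2.3767
  = 12.38%


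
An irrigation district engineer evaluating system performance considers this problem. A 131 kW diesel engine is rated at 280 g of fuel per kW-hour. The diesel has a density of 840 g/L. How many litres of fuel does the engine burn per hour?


FC = P * BSFC / rho_fuel
   = 131 * 280 / 840
   = 36680 / 840
   = 43.67 L/h


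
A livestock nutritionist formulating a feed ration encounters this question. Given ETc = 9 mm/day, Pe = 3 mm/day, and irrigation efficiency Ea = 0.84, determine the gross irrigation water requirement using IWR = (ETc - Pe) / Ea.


IWR = (ETc - Pe) / Ea
    = (9 - 3) / 0.84
    = 6 / 0.84
    = 7.14 mm/day


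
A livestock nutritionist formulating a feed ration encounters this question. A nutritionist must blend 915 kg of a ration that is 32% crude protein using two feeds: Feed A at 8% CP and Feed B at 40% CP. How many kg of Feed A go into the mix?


parts_A = CP_b - target = 40 - 32 = 8
parts_B = target - CP_a = 32 - 8 = 24
total_parts = 8 + 24 = 32
Feed A = 915 * 8 / 32 = 228.75 kg
Feed B = 915 * 24 / 32 = 686.25 kg

228.75 kg


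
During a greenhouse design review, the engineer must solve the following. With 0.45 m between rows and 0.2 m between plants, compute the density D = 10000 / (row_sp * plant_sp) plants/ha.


D = 10000 / (row_sp * plant_sp)
  = 10000 / (0.45 * 0.2)
  = 10000 / 0.0900
  = 111111.11 plants/ha


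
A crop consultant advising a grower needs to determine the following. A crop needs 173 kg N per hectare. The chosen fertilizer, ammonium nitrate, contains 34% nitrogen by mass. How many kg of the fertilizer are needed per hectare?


Rate = N_required / (N_content / 100)
     = 173 / (34 / 100)
     = 173 / 0.34
     = 508.82 kg/ha


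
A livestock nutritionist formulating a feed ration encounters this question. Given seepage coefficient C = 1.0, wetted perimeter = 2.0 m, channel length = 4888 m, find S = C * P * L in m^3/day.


S = C * P * L
  = 1.0 * 2.0 * 4888
  = 9776 m^3/day


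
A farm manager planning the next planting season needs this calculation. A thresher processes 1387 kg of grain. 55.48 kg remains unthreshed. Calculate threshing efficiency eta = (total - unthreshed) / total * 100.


eta = (total - unthreshed) / total * 100
    = (1387 - 55.48) / 1387 * 100
    = 1331.52 / 1387 * 100
    = 96%


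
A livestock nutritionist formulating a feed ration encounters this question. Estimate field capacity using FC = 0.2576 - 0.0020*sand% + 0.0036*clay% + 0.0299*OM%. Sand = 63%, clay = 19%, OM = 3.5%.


FC = 0.2576 - 0.0020*63 + 0.0036*19 + 0.0299*3.5
   = 0.2576 - 0.1260 + 0.0684 + 0.1047
   = 0.3047


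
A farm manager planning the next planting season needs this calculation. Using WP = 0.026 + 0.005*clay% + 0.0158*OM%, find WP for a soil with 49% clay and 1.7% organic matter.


WP = 0.026 + 0.005*49 + 0.0158*1.7
   = 0.026 + 0.2450 + 0.0269
   = 0.2979


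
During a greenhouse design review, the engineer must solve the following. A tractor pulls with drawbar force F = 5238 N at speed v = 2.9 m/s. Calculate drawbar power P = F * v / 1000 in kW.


P = F * v / 1000
  = 5238 * 2.9 / 1000
  = 15190.20 / 1000
  = 15.19 kW


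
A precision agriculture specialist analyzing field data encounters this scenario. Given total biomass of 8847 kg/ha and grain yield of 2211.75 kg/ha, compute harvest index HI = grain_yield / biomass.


HI = grain_yield / biomass
   = 2211.75 / 8847
   = 0.25


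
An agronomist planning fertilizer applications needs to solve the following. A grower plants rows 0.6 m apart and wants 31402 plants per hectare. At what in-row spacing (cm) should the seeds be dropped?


spacing = 10000 / (row_sp * density)
        = 10000 / (0.6 * 31402)
        = 10000 / 18841.20
        = 0.53075 m = 53.08 cm


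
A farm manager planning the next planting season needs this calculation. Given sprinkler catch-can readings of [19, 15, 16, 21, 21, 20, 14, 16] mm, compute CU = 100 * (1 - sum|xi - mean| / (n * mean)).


xbar = 142 / 8 = 17.750
sum|xi - xbar| = 20
CU = 100 * (1 - 20 / (8 * 17.750))
   = 100 * (1 - 0.1408)
   = 85.92%


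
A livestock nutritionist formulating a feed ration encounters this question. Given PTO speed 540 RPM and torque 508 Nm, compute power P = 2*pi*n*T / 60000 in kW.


P = 2*pi*n*T / 60000
  = 2*pi * 540 * 508 / 60000
  = 1723603.39 / 60000
  = 28.73 kW


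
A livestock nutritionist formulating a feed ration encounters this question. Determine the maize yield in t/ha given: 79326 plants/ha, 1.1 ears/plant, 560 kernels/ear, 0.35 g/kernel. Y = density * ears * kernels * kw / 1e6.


Y = density * ears * kernels * kw
  = 79326 * 1.1 * 560 * 0.35 g/ha
  = 17102685.60 g/ha
  = 17102.69 kg/ha = 17.10 t/ha


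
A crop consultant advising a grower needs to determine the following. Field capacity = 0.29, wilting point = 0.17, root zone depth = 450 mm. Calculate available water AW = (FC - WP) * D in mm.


AW = (FC - WP) * D
   = (0.29 - 0.17) * 450
   = 0.12 * 450
   = 54 mm


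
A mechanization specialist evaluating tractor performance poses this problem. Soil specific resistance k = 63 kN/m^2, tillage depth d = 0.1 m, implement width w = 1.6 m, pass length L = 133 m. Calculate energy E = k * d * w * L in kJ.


E = k * d * w * L
  = 63 * 0.1 * 1.6 * 133
  = 1340.64 kJ


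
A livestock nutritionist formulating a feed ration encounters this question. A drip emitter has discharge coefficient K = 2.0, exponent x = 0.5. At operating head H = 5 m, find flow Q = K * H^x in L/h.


Q = K * H^x
  = 2.0 * 5^0.5
  = 2.0 * 2.2361
  = 4.47 L/h


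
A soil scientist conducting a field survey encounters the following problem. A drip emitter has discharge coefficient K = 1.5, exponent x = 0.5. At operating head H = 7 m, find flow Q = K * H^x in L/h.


Q = K * H^x
  = 1.5 * 7^0.5
  = 1.5 * 2.6458
  = 3.97 L/h


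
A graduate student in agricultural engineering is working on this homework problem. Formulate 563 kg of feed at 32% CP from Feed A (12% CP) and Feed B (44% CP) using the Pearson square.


parts_A = CP_b - target = 44 - 32 = 12
parts_B = target - CP_a = 32 - 12 = 20
total_parts = 12 + 20 = 32
Feed A = 563 * 12 / 32 = 211.13 kg
Feed B = 563 * 20 / 32 = 351.88 kg

211.13 kg


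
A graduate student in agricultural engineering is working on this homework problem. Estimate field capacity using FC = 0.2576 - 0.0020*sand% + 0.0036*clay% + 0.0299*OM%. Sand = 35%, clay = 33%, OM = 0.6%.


FC = 0.2576 - 0.0020*35 + 0.0036*33 + 0.0299*0.6
   = 0.2576 - 0.0700 + 0.1188 + 0.0179
   = 0.3243


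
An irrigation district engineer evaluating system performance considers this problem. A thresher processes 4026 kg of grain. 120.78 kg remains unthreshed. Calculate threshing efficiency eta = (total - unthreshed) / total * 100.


eta = (total - unthreshed) / total * 100
    = (4026 - 120.78) / 4026 * 100
    = 3905.22 / 4026 * 100
    = 97%


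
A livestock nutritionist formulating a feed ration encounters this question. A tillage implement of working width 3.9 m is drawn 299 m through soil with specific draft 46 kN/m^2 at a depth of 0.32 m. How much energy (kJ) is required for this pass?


E = k * d * w * L
  = 46 * 0.32 * 3.9 * 299
  = 17164.99 kJ


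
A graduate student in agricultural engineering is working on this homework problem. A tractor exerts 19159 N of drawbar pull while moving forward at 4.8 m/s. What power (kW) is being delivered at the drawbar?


P = F * v / 1000
  = 19159 * 4.8 / 1000
  = 91963.20 / 1000
  = 91.96 kW


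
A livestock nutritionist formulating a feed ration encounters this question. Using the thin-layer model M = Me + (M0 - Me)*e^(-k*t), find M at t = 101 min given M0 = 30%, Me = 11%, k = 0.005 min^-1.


M = Me + (M0 - Me) * e^(-k*t)
  = 11 + (30 - 11) * e^(-0.005*101)
  = 11 + 19 * e^(-0.505)
  = 11 + 19 * 0.60351
  = 11 + 11.4666
  = 22.47%


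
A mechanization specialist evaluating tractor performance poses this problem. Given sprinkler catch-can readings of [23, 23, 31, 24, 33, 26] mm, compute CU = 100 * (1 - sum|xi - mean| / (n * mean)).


xbar = 160 / 6 = 26.667
sum|xi - xbar| = 21.333
CU = 100 * (1 - 21.333 / (6 * 26.667))
   = 100 * (1 - 0.1333)
   = 86.67%


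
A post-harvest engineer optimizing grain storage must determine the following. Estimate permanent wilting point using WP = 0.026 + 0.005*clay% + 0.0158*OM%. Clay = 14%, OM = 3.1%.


WP = 0.026 + 0.005*14 + 0.0158*3.1
   = 0.026 + 0.0700 + 0.0490
   = 0.1450


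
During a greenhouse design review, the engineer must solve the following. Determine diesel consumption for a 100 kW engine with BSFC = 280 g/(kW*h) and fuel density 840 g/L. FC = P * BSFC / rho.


FC = P * BSFC / rho_fuel
   = 100 * 280 / 840
   = 28000 / 840
   = 33.33 L/h


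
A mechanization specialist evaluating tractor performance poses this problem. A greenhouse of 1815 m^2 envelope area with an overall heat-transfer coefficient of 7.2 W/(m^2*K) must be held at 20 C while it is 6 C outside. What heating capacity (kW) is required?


dT = 20 - (6) = 14 K
Q = U * A * dT
  = 7.2 * 1815 * 14
  = 182952 W = 182.95 kW


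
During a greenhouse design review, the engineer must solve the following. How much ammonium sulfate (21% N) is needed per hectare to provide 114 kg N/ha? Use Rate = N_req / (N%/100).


Rate = N_required / (N_content / 100)
     = 114 / (21 / 100)
     = 114 / 0.21
     = 542.86 kg/ha


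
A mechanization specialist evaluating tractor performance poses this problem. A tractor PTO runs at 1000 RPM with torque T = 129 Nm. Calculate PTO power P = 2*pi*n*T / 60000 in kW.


P = 2*pi*n*T / 60000
  = 2*pi * 1000 * 129 / 60000
  = 810530.90 / 60000
  = 13.51 kW


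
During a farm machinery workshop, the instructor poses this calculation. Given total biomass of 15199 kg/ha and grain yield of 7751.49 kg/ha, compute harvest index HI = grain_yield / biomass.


HI = grain_yield / biomass
   = 7751.49 / 15199
   = 0.51


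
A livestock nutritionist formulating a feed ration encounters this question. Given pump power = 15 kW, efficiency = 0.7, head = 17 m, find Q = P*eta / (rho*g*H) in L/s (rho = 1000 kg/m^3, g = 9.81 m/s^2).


Q = (P * 1000 * eta) / (rho * g * H)
  = (15 * 1000 * 0.7) / (1000 * 9.81 * 17)
  = 10500 / 166770
  = 0.06296 m^3/s = 62.96 L/s


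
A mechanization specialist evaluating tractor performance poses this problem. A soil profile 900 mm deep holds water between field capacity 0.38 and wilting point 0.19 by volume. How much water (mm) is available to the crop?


AW = (FC - WP) * D
   = (0.38 - 0.19) * 900
   = 0.19 * 900
   = 171 mm


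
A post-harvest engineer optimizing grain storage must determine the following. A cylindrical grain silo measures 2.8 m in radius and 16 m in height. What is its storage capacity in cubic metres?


V = pi * r^2 * h
  = pi * 2.8^2 * 16
  = pi * 7.84 * 16
  = 394.08 m^3


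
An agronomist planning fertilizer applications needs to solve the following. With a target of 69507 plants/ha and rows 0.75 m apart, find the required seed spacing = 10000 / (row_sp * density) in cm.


spacing = 10000 / (row_sp * density)
        = 10000 / (0.75 * 69507)
        = 10000 / 52130.25
        = 0.19183 m = 19.18 cm


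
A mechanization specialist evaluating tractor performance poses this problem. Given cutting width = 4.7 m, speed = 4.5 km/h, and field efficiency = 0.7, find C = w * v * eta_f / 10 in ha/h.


C = w * v * eta_f / 10
  = 4.7 * 4.5 * 0.7 / 10
  = 14.81 / 10
  = 1.48 ha/h


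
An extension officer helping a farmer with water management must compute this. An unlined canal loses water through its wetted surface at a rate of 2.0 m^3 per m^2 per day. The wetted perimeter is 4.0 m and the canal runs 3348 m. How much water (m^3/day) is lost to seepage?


S = C * P * L
  = 2.0 * 4.0 * 3348
  = 26784 m^3/day


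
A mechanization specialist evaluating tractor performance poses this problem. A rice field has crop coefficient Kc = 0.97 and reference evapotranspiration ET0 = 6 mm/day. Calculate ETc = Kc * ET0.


ETc = Kc * ET0
    = 0.97 * 6
    = 5.82 mm/day


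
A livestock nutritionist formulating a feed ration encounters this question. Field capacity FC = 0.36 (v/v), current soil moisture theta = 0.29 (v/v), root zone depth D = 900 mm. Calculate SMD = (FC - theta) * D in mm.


SMD = (FC - theta) * D
    = (0.36 - 0.29) * 900
    = 0.070 * 900
    = 63 mm


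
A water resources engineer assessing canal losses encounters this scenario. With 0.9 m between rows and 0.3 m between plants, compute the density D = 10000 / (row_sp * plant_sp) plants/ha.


D = 10000 / (row_sp * plant_sp)
  = 10000 / (0.9 * 0.3)
  = 10000 / 0.2700
  = 37037.04 plants/ha


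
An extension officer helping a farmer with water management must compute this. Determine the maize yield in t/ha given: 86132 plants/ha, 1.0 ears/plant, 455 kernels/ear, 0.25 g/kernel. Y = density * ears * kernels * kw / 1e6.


Y = density * ears * kernels * kw
  = 86132 * 1.0 * 455 * 0.25 g/ha
  = 9797515 g/ha
  = 9797.52 kg/ha = 9.80 t/ha


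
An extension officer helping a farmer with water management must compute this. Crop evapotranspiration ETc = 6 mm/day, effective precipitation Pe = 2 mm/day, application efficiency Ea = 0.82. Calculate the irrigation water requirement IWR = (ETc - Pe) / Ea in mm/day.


IWR = (ETc - Pe) / Ea
    = (6 - 2) / 0.82
    = 4 / 0.82
    = 4.88 mm/day


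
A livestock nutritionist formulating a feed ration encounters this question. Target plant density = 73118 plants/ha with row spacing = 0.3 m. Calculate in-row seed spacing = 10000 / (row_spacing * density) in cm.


spacing = 10000 / (row_sp * density)
        = 10000 / (0.3 * 73118)
        = 10000 / 21935.40
        = 0.45588 m = 45.59 cm


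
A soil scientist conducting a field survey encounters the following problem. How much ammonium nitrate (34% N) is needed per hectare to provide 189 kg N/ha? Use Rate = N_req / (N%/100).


Rate = N_required / (N_content / 100)
     = 189 / (34 / 100)
     = 189 / 0.34
     = 555.88 kg/ha


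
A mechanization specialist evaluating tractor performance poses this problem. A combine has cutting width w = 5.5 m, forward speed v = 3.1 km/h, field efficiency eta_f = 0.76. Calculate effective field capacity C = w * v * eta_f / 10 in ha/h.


C = w * v * eta_f / 10
  = 5.5 * 3.1 * 0.76 / 10
  = 12.96 / 10
  = 1.30 ha/h


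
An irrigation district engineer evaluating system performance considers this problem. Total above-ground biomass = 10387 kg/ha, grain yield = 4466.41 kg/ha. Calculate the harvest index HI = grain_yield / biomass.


HI = grain_yield / biomass
   = 4466.41 / 10387
   = 0.43


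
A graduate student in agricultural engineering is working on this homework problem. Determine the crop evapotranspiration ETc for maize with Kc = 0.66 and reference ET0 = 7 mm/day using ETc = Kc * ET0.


ETc = Kc * ET0
    = 0.66 * 7
    = 4.62 mm/day


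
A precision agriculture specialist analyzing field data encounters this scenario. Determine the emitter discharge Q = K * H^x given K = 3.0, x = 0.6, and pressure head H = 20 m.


Q = K * H^x
  = 3.0 * 20^0.6
  = 3.0 * 6.0342
  = 18.10 L/h


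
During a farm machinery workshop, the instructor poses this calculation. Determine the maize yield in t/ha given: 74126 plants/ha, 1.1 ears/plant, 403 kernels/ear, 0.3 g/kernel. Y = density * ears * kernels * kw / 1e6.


Y = density * ears * kernels * kw
  = 74126 * 1.1 * 403 * 0.3 g/ha
  = 9858016.74 g/ha
  = 9858.02 kg/ha = 9.86 t/ha


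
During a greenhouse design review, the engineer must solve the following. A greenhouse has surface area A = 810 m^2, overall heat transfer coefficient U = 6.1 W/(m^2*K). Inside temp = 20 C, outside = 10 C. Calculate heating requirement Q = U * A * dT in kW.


dT = 20 - (10) = 10 K
Q = U * A * dT
  = 6.1 * 810 * 10
  = 49410 W = 49.41 kW


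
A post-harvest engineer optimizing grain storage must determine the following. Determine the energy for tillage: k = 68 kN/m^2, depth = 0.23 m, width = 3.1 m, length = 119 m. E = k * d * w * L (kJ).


E = k * d * w * L
  = 68 * 0.23 * 3.1 * 119
  = 5769.60 kJ


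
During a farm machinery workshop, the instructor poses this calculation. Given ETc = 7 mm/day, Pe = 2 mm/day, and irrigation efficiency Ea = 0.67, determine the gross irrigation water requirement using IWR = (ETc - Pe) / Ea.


IWR = (ETc - Pe) / Ea
    = (7 - 2) / 0.67
    = 5 / 0.67
    = 7.46 mm/day


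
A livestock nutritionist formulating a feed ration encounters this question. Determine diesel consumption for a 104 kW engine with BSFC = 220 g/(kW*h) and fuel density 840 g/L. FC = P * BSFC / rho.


FC = P * BSFC / rho_fuel
   = 104 * 220 / 840
   = 22880 / 840
   = 27.24 L/h


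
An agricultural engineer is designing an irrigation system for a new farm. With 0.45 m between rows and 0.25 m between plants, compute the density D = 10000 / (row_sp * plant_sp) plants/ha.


D = 10000 / (row_sp * plant_sp)
  = 10000 / (0.45 * 0.25)
  = 10000 / 0.1125
  = 88888.89 plants/ha


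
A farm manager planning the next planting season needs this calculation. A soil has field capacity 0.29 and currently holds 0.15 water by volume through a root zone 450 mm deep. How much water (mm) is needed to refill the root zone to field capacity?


SMD = (FC - theta) * D
    = (0.29 - 0.15) * 450
    = 0.140 * 450
    = 63 mm


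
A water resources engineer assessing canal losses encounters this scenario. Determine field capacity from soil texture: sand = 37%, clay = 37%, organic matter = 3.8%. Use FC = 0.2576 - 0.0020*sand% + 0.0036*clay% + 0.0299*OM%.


FC = 0.2576 - 0.0020*37 + 0.0036*37 + 0.0299*3.8
   = 0.2576 - 0.0740 + 0.1332 + 0.1136
   = 0.4304


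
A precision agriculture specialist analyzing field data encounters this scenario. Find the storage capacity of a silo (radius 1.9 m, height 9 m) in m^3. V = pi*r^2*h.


V = pi * r^2 * h
  = pi * 1.9^2 * 9
  = pi * 3.61 * 9
  = 102.07 m^3


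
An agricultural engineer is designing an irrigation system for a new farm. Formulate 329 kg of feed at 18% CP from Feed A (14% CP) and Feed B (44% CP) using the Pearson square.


parts_A = CP_b - target = 44 - 18 = 26
parts_B = target - CP_a = 18 - 14 = 4
total_parts = 26 + 4 = 30
Feed A = 329 * 26 / 30 = 285.13 kg
Feed B = 329 * 4 / 30 = 43.87 kg

285.13 kg


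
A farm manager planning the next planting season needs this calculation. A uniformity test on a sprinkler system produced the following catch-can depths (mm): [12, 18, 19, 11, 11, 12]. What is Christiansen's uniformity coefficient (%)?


xbar = 83 / 6 = 13.833
sum|xi - xbar| = 18.667
CU = 100 * (1 - 18.667 / (6 * 13.833))
   = 100 * (1 - 0.2249)
   = 77.51%


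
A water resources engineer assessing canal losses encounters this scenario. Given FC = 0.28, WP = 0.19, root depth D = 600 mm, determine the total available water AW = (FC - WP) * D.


AW = (FC - WP) * D
   = (0.28 - 0.19) * 600
   = 0.09 * 600
   = 54 mm


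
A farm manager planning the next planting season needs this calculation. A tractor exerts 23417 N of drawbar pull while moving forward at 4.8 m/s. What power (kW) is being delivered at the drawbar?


P = F * v / 1000
  = 23417 * 4.8 / 1000
  = 112401.60 / 1000
  = 112.40 kW


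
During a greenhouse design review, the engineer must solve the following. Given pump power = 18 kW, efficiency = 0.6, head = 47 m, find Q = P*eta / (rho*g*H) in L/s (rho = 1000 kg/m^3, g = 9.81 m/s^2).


Q = (P * 1000 * eta) / (rho * g * H)
  = (18 * 1000 * 0.6) / (1000 * 9.81 * 47)
  = 10800 / 461070
  = 0.02342 m^3/s = 23.42 L/s


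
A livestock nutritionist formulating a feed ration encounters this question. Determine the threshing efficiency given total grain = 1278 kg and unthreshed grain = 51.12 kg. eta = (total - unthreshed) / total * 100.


eta = (total - unthreshed) / total * 100
    = (1278 - 51.12) / 1278 * 100
    = 1226.88 / 1278 * 100
    = 96%


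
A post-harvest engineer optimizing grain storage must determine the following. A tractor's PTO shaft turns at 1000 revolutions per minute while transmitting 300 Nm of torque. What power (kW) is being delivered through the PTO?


P = 2*pi*n*T / 60000
  = 2*pi * 1000 * 300 / 60000
  = 1884955.59 / 60000
  = 31.42 kW


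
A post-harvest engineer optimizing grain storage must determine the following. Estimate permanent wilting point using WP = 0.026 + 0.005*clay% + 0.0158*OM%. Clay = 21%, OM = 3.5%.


WP = 0.026 + 0.005*21 + 0.0158*3.5
   = 0.026 + 0.1050 + 0.0553
   = 0.1863


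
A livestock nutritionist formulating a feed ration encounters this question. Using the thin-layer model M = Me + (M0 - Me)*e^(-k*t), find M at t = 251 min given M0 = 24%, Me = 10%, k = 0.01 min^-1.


M = Me + (M0 - Me) * e^(-k*t)
  = 10 + (24 - 10) * e^(-0.01*251)
  = 10 + 14 * e^(-2.510)
  = 10 + 14 * 0.08127
  = 10 + 1.1378
  = 11.14%
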